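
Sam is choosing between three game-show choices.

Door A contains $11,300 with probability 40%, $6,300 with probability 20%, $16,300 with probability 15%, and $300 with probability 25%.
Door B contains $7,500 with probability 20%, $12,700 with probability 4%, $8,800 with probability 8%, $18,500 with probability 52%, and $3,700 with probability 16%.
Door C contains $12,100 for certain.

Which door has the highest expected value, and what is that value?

Door B ($12,924)

Door A = 0.4 × 11300 + 0.2 × 6300 + 0.15 × 16300 + 0.25 × 300 = 4520 + 1260 + 2445 + 75 = 8300
Door B = 0.2 × 7500 + 0.04 × 12700 + 0.08 × 8800 + 0.52 × 18500 + 0.16 × 3700 = 1500 + 508 + 704 + 9620 + 592 = 12924
Door C: 12100 (certain)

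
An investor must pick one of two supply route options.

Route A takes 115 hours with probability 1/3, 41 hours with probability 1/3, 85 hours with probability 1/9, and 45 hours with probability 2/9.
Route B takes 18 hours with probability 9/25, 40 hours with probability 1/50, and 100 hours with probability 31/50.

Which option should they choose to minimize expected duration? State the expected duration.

Route A = 1/3 × 115 + 1/3 × 41 + 1/9 × 85 + 2/9 × 45 = 38.3333 + 13.6667 + 9.4444 + 10 = 71.4444
Route B = 9/25 × 18 + 1/50 × 40 + 31/50 × 100 = 6.48 + 0.8 + 62 = 69.28

Route B (69.28 hours)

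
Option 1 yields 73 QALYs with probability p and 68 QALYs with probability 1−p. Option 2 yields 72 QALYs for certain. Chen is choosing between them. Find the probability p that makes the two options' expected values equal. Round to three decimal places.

p·73 + (1−p)·68 = 72
5p + 68 = 72
p = (72 − 68) / 5

p = 0.800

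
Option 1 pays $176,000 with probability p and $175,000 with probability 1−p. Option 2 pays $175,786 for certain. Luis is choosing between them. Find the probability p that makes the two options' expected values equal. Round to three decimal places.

p·176000 + (1−p)·175000 = 175786
1000p + 175000 = 175786
p = (175786 − 175000) / 1000

p = 0.786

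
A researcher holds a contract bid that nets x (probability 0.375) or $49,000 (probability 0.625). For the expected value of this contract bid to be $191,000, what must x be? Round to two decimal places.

x = $427,666.67

0.375·x + 0.625·49000 = 191000
0.375·x = 191000 − 30625 = 160375
x = 160375 / 0.375 = 427666.6667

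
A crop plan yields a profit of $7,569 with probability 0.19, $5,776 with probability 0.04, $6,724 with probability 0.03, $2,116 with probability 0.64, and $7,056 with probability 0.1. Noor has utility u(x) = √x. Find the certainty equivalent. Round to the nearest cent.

$3,584.42

E[u] = 0.19·√7569 + 0.04·√5776 + 0.03·√6724 + 0.64·√2116 + 0.1·√7056 = 0.19·87 + 0.04·76 + 0.03·82 + 0.64·46 + 0.1·84 = 59.87
CE = (59.87)² = 3584.4169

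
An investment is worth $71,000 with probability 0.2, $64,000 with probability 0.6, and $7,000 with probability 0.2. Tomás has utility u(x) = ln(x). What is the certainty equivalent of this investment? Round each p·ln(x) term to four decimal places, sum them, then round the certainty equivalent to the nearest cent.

$41,973.76

E[u] = 0.2·ln(71000) + 0.6·ln(64000) + 0.2·ln(7000) = 2.2341 + 6.6400 + 1.7707 = 10.6448
CE = e^10.6448 ≈ 41973.76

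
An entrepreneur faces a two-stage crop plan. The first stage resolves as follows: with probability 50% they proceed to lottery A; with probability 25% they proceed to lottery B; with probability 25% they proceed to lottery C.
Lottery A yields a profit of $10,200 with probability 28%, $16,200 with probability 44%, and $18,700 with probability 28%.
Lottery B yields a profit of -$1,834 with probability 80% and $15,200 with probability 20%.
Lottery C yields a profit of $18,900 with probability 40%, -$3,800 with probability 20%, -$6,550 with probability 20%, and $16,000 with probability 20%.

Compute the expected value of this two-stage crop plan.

EV(A) = 0.28 × 10200 + 0.44 × 16200 + 0.28 × 18700 = 2856 + 7128 + 5236 = 15220
EV(B) = 0.8 × (-1834) + 0.2 × 15200 = -1467.2 + 3040 = 1572.8
EV(C) = 0.4 × 18900 + 0.2 × (-3800) + 0.2 × (-6550) + 0.2 × 16000 = 7560 − 760 − 1310 + 3200 = 8690
Overall = 0.5 × 15220 + 0.25 × 1572.8 + 0.25 × 8690 = 7610 + 393.2 + 2172.5 = 10175.7

$10,175.70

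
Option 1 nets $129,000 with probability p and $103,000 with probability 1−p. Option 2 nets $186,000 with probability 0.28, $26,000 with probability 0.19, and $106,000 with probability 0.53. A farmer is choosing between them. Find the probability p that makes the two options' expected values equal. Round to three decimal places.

EV(Option 2) = 0.28 × 186000 + 0.19 × 26000 + 0.53 × 106000 = 52080 + 4940 + 56180 = 113200
p·129000 + (1−p)·103000 = 113200
26000p + 103000 = 113200
p = (113200 − 103000) / 26000

p = 0.392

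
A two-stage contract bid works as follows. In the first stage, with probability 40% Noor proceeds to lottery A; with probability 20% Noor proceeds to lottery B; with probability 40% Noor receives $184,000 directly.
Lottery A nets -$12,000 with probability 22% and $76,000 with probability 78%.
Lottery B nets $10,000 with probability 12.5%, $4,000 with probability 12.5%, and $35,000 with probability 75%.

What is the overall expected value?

EV(A) = 0.22 × (-12000) + 0.78 × 76000 = -2640 + 59280 = 56640
EV(B) = 0.125 × 10000 + 0.125 × 4000 + 0.75 × 35000 = 1250 + 500 + 26250 = 28000
Branch C: 184000 (certain)
Overall = 0.4 × 56640 + 0.2 × 28000 + 0.4 × 184000 = 22656 + 5600 + 73600 = 101856

$101,856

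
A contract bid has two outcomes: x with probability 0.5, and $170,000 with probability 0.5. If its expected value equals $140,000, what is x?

0.5·x + 0.5·170000 = 140000
0.5·x = 140000 − 85000 = 55000
x = 55000 / 0.5 = 110000

x = $110,000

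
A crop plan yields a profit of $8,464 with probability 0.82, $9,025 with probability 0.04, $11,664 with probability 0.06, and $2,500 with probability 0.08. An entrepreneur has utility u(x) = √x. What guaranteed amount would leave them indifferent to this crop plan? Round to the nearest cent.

E[u] = 0.82·√8464 + 0.04·√9025 + 0.06·√11664 + 0.08·√2500 = 0.82·92 + 0.04·95 + 0.06·108 + 0.08·50 = 89.72
CE = (89.72)² = 8049.6784

$8,049.68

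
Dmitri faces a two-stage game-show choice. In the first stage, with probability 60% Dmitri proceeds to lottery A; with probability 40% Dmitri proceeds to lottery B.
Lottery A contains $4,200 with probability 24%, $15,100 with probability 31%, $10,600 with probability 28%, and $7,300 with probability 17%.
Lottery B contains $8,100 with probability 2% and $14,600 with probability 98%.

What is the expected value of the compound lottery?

EV(A) = 0.24 × 4200 + 0.31 × 15100 + 0.28 × 10600 + 0.17 × 7300 = 1008 + 4681 + 2968 + 1241 = 9898
EV(B) = 0.02 × 8100 + 0.98 × 14600 = 162 + 14308 = 14470
Overall = 0.6 × 9898 + 0.4 × 14470 = 5938.8 + 5788 = 11726.8

$11,726.80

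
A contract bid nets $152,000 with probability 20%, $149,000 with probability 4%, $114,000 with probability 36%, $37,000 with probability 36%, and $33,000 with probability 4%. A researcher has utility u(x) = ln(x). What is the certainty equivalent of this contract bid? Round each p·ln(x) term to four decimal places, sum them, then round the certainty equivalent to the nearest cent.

E[u] = 0.2·ln(152000) + 0.04·ln(149000) + 0.36·ln(114000) + 0.36·ln(37000) + 0.04·ln(33000) = 2.3863 + 0.4765 + 4.1918 + 3.7867 + 0.4162 = 11.2575
CE = e^11.2575 ≈ 77458.69

$77,458.69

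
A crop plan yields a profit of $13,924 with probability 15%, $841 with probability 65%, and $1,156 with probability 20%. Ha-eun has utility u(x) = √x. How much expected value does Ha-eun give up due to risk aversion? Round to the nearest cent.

$987.23

E[u] = 0.15·√13924 + 0.65·√841 + 0.2·√1156 = 0.15·118 + 0.65·29 + 0.2·34 = 43.35
CE = (43.35)² = 1879.2225
Risk premium = EV − CE = 2866.45 − 1879.2225 = 987.2275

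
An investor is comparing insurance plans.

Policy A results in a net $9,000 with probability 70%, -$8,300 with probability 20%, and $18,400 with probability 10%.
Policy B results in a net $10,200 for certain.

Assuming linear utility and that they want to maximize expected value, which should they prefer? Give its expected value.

Policy A = 0.7 × 9000 + 0.2 × (-8300) + 0.1 × 18400 = 6300 − 1660 + 1840 = 6480
Policy B: 10200 (certain)

Policy B ($10,200)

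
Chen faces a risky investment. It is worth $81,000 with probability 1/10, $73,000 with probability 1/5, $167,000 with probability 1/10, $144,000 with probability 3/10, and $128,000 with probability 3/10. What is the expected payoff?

$121,000

EV = 1/10 × 81000 + 1/5 × 73000 + 1/10 × 167000 + 3/10 × 144000 + 3/10 × 128000 = 8100 + 14600 + 16700 + 43200 + 38400 = 121000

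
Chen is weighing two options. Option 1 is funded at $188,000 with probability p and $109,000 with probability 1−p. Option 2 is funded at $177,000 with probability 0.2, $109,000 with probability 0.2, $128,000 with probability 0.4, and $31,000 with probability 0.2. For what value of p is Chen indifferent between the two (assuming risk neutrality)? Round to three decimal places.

EV(Option 2) = 0.2 × 177000 + 0.2 × 109000 + 0.4 × 128000 + 0.2 × 31000 = 35400 + 21800 + 51200 + 6200 = 114600
p·188000 + (1−p)·109000 = 114600
79000p + 109000 = 114600
p = (114600 − 109000) / 79000

p = 0.071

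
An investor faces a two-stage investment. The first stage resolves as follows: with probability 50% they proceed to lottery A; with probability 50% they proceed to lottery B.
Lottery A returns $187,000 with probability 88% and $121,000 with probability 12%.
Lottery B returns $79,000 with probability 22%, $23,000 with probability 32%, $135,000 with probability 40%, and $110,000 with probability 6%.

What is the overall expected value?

$132,210

EV(A) = 0.88 × 187000 + 0.12 × 121000 = 164560 + 14520 = 179080
EV(B) = 0.22 × 79000 + 0.32 × 23000 + 0.4 × 135000 + 0.06 × 110000 = 17380 + 7360 + 54000 + 6600 = 85340
Overall = 0.5 × 179080 + 0.5 × 85340 = 89540 + 42670 = 132210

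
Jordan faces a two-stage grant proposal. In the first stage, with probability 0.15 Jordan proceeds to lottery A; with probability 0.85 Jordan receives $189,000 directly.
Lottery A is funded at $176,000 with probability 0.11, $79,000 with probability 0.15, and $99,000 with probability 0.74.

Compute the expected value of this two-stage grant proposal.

EV(A) = 0.11 × 176000 + 0.15 × 79000 + 0.74 × 99000 = 19360 + 11850 + 73260 = 104470
Branch B: 189000 (certain)
Overall = 0.15 × 104470 + 0.85 × 189000 = 15670.5 + 160650 = 176320.5

$176,320.50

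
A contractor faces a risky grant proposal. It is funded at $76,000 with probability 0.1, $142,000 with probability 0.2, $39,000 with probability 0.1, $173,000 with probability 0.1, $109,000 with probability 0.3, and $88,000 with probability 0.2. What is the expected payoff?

EV = 0.1 × 76000 + 0.2 × 142000 + 0.1 × 39000 + 0.1 × 173000 + 0.3 × 109000 + 0.2 × 88000 = 7600 + 28400 + 3900 + 17300 + 32700 + 17600 = 107500

$107,500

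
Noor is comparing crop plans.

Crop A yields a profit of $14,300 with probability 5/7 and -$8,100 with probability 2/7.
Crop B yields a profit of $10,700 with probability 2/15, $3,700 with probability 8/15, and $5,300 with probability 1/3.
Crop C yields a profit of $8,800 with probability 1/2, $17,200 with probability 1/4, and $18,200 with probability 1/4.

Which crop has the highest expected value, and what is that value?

Crop A = 5/7 × 14300 + 2/7 × (-8100) = 10214.2857 − 2314.2857 = 7900
Crop B = 2/15 × 10700 + 8/15 × 3700 + 1/3 × 5300 = 1426.6667 + 1973.3333 + 1766.6667 = 5166.6667
Crop C = 1/2 × 8800 + 1/4 × 17200 + 1/4 × 18200 = 4400 + 4300 + 4550 = 13250

Crop C ($13,250)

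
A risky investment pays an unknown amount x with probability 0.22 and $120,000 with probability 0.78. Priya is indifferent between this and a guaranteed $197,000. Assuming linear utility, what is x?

0.22·x + 0.78·120000 = 197000
0.22·x = 197000 − 93600 = 103400
x = 103400 / 0.22 = 470000

x = $470,000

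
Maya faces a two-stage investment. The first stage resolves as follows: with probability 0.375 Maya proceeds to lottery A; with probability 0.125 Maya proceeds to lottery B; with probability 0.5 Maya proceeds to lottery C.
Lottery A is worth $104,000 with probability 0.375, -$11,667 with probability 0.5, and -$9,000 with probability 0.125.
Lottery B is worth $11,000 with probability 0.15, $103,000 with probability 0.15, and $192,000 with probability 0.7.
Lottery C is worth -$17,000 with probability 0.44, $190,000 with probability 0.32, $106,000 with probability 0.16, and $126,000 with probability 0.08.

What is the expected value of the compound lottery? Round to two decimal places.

EV(A) = 0.375 × 104000 + 0.5 × (-11667) + 0.125 × (-9000) = 39000 − 5833.5 − 1125 = 32041.5
EV(B) = 0.15 × 11000 + 0.15 × 103000 + 0.7 × 192000 = 1650 + 15450 + 134400 = 151500
EV(C) = 0.44 × (-17000) + 0.32 × 190000 + 0.16 × 106000 + 0.08 × 126000 = -7480 + 60800 + 16960 + 10080 = 80360
Overall = 0.375 × 32041.5 + 0.125 × 151500 + 0.5 × 80360 = 12015.5625 + 18937.5 + 40180 = 71133.0625

$71,133.06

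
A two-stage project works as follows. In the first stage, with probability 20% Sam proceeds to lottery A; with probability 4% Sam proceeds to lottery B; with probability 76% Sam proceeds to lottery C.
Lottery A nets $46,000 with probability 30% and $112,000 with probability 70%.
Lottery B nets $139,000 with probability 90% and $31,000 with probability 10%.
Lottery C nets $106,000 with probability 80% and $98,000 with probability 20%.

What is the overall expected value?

EV(A) = 0.3 × 46000 + 0.7 × 112000 = 13800 + 78400 = 92200
EV(B) = 0.9 × 139000 + 0.1 × 31000 = 125100 + 3100 = 128200
EV(C) = 0.8 × 106000 + 0.2 × 98000 = 84800 + 19600 = 104400
Overall = 0.2 × 92200 + 0.04 × 128200 + 0.76 × 104400 = 18440 + 5128 + 79344 = 102912

$102,912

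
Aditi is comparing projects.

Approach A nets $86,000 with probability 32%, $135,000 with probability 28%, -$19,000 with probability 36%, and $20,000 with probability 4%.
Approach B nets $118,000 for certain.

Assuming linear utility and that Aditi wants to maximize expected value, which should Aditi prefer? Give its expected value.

Approach B ($118,000)

Approach A = 0.32 × 86000 + 0.28 × 135000 + 0.36 × (-19000) + 0.04 × 20000 = 27520 + 37800 − 6840 + 800 = 59280
Approach B: 118000 (certain)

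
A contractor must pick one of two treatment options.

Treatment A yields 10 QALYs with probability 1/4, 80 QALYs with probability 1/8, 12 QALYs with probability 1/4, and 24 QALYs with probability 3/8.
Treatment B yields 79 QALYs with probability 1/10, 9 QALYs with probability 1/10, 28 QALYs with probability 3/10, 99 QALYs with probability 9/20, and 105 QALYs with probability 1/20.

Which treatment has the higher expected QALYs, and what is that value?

Treatment A = 1/4 × 10 + 1/8 × 80 + 1/4 × 12 + 3/8 × 24 = 2.5 + 10 + 3 + 9 = 24.5
Treatment B = 1/10 × 79 + 1/10 × 9 + 3/10 × 28 + 9/20 × 99 + 1/20 × 105 = 7.9 + 0.9 + 8.4 + 44.55 + 5.25 = 67

Treatment B (67 QALYs)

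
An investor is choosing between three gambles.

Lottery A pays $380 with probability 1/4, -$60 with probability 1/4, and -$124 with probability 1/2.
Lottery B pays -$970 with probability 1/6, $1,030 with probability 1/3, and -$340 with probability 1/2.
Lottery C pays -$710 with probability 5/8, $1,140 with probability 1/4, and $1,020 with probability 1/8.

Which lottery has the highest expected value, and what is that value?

Lottery A ($18)

Lottery A = 1/4 × 380 + 1/4 × (-60) + 1/2 × (-124) = 95 − 15 − 62 = 18
Lottery B = 1/6 × (-970) + 1/3 × 1030 + 1/2 × (-340) = -161.6667 + 343.3333 − 170 = 11.6667
Lottery C = 5/8 × (-710) + 1/4 × 1140 + 1/8 × 1020 = -443.75 + 285 + 127.5 = -31.25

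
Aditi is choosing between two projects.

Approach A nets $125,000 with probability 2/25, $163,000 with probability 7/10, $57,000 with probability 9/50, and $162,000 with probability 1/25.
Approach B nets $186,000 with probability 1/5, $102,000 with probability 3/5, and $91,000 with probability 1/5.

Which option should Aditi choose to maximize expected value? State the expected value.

Approach A = 2/25 × 125000 + 7/10 × 163000 + 9/50 × 57000 + 1/25 × 162000 = 10000 + 114100 + 10260 + 6480 = 140840
Approach B = 1/5 × 186000 + 3/5 × 102000 + 1/5 × 91000 = 37200 + 61200 + 18200 = 116600

Approach A ($140,840)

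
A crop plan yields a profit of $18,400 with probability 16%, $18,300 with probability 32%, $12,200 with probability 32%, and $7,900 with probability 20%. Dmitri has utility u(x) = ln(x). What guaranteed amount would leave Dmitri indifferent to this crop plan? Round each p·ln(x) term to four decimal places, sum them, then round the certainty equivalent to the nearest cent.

E[u] = 0.16·ln(18400) + 0.32·ln(18300) + 0.32·ln(12200) + 0.2·ln(7900) = 1.5712 + 3.1407 + 3.0109 + 1.7949 = 9.5177
CE = e^9.5177 ≈ 13598.30

$13,598.30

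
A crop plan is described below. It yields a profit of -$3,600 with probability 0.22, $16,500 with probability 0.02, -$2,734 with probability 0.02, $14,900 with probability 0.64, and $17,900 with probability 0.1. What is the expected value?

$10,809.32

EV = 0.22 × (-3600) + 0.02 × 16500 + 0.02 × (-2734) + 0.64 × 14900 + 0.1 × 17900 = -792 + 330 − 54.68 + 9536 + 1790 = 10809.32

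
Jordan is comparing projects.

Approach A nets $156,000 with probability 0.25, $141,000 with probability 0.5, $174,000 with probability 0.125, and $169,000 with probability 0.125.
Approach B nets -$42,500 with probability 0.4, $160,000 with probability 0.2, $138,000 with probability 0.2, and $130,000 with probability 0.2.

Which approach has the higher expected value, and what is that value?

Approach A = 0.25 × 156000 + 0.5 × 141000 + 0.125 × 174000 + 0.125 × 169000 = 39000 + 70500 + 21750 + 21125 = 152375
Approach B = 0.4 × (-42500) + 0.2 × 160000 + 0.2 × 138000 + 0.2 × 130000 = -17000 + 32000 + 27600 + 26000 = 68600

Approach A ($152,375)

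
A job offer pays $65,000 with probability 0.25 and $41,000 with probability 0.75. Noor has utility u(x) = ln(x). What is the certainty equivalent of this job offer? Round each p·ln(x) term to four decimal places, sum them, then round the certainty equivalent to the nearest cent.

E[u] = 0.25·ln(65000) + 0.75·ln(41000) = 2.7705 + 7.9660 = 10.7365
CE = e^10.7365 ≈ 46004.75

$46,004.75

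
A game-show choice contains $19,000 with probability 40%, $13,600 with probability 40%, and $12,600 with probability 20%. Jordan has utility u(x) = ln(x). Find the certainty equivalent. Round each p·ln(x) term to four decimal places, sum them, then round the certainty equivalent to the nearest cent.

$15,310.59

E[u] = 0.4·ln(19000) + 0.4·ln(13600) + 0.2·ln(12600) = 3.9409 + 3.8071 + 1.8883 = 9.6363
CE = e^9.6363 ≈ 15310.59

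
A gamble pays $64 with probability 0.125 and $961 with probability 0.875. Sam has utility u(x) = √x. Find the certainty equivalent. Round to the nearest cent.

$791.02

E[u] = 0.125·√64 + 0.875·√961 = 0.125·8 + 0.875·31 = 28.125
CE = (28.125)² = 791.015625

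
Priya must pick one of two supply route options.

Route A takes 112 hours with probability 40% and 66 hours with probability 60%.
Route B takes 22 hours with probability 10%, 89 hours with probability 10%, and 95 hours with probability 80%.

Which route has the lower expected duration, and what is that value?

Route A = 0.4 × 112 + 0.6 × 66 = 44.8 + 39.6 = 84.4
Route B = 0.1 × 22 + 0.1 × 89 + 0.8 × 95 = 2.2 + 8.9 + 76 = 87.1

Route A (84.4 hours)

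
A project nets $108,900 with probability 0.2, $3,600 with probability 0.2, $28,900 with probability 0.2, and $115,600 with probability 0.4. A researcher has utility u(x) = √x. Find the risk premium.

$13,016

E[u] = 0.2·√108900 + 0.2·√3600 + 0.2·√28900 + 0.4·√115600 = 0.2·330 + 0.2·60 + 0.2·170 + 0.4·340 = 248
CE = (248)² = 61504
Risk premium = EV − CE = 74520 − 61504 = 13016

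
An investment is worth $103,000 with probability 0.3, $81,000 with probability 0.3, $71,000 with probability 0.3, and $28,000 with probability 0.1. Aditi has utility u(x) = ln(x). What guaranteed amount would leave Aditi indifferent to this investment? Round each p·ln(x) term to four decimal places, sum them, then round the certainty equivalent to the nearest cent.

$75,244.64

E[u] = 0.3·ln(103000) + 0.3·ln(81000) + 0.3·ln(71000) + 0.1·ln(28000) = 3.4627 + 3.3907 + 3.3511 + 1.0240 = 11.2285
CE = e^11.2285 ≈ 75244.64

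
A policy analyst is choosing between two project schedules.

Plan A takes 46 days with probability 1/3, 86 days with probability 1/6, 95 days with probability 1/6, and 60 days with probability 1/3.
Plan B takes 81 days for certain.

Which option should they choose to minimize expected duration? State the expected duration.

Plan A (65.5 days)

Plan A = 1/3 × 46 + 1/6 × 86 + 1/6 × 95 + 1/3 × 60 = 15.3333 + 14.3333 + 15.8333 + 20 = 65.5
Plan B: 81 (certain)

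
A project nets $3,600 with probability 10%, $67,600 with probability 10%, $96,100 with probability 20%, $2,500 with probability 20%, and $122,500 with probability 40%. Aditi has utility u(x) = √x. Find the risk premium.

E[u] = 0.1·√3600 + 0.1·√67600 + 0.2·√96100 + 0.2·√2500 + 0.4·√122500 = 0.1·60 + 0.1·260 + 0.2·310 + 0.2·50 + 0.4·350 = 244
CE = (244)² = 59536
Risk premium = EV − CE = 75840 − 59536 = 16304

$16,304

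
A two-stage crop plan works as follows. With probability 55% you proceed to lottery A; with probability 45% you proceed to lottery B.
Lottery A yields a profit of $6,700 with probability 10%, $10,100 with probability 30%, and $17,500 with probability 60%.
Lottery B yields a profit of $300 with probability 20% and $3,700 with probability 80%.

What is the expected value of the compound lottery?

$9,169

EV(A) = 0.1 × 6700 + 0.3 × 10100 + 0.6 × 17500 = 670 + 3030 + 10500 = 14200
EV(B) = 0.2 × 300 + 0.8 × 3700 = 60 + 2960 = 3020
Overall = 0.55 × 14200 + 0.45 × 3020 = 7810 + 1359 = 9169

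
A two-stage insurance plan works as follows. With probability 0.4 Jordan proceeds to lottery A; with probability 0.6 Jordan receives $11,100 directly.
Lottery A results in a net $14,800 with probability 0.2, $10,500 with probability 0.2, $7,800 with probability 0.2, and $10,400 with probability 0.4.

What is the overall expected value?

$10,972

EV(A) = 0.2 × 14800 + 0.2 × 10500 + 0.2 × 7800 + 0.4 × 10400 = 2960 + 2100 + 1560 + 4160 = 10780
Branch B: 11100 (certain)
Overall = 0.4 × 10780 + 0.6 × 11100 = 4312 + 6660 = 10972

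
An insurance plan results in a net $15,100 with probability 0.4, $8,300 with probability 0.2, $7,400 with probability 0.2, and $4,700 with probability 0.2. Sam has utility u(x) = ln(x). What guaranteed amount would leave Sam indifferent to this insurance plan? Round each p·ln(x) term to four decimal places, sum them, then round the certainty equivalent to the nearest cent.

$9,197.62

E[u] = 0.4·ln(15100) + 0.2·ln(8300) + 0.2·ln(7400) + 0.2·ln(4700) = 3.8490 + 1.8048 + 1.7818 + 1.6911 = 9.1267
CE = e^9.1267 ≈ 9197.62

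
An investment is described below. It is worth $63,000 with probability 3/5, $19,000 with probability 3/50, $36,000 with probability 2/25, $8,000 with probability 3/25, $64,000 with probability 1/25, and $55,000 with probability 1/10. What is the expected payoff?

EV = 3/5 × 63000 + 3/50 × 19000 + 2/25 × 36000 + 3/25 × 8000 + 1/25 × 64000 + 1/10 × 55000 = 37800 + 1140 + 2880 + 960 + 2560 + 5500 = 50840

$50,840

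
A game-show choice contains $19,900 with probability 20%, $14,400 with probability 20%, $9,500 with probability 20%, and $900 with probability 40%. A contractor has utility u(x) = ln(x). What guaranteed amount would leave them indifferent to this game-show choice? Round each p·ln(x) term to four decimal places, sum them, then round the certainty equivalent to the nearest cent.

E[u] = 0.2·ln(19900) + 0.2·ln(14400) + 0.2·ln(9500) + 0.4·ln(900) = 1.9797 + 1.9150 + 1.8318 + 2.7210 = 8.4475
CE = e^8.4475 ≈ 4663.40

$4,663.40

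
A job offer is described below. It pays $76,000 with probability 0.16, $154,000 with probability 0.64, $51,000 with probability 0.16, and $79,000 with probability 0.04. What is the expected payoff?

$122,040

EV = 0.16 × 76000 + 0.64 × 154000 + 0.16 × 51000 + 0.04 × 79000 = 12160 + 98560 + 8160 + 3160 = 122040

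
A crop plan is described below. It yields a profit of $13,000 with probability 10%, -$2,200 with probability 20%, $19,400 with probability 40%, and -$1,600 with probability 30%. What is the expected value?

EV = 0.1 × 13000 + 0.2 × (-2200) + 0.4 × 19400 + 0.3 × (-1600) = 1300 − 440 + 7760 − 480 = 8140

$8,140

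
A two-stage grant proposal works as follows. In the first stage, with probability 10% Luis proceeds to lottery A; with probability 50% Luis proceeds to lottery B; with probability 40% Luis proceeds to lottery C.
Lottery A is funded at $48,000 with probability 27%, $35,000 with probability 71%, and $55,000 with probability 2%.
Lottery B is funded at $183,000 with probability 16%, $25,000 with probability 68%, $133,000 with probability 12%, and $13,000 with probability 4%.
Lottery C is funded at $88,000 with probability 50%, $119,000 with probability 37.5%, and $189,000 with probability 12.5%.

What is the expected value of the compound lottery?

EV(A) = 0.27 × 48000 + 0.71 × 35000 + 0.02 × 55000 = 12960 + 24850 + 1100 = 38910
EV(B) = 0.16 × 183000 + 0.68 × 25000 + 0.12 × 133000 + 0.04 × 13000 = 29280 + 17000 + 15960 + 520 = 62760
EV(C) = 0.5 × 88000 + 0.375 × 119000 + 0.125 × 189000 = 44000 + 44625 + 23625 = 112250
Overall = 0.1 × 38910 + 0.5 × 62760 + 0.4 × 112250 = 3891 + 31380 + 44900 = 80171

$80,171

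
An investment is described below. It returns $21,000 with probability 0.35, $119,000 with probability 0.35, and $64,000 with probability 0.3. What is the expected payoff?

EV = 0.35 × 21000 + 0.35 × 119000 + 0.3 × 64000 = 7350 + 41650 + 19200 = 68200

$68,200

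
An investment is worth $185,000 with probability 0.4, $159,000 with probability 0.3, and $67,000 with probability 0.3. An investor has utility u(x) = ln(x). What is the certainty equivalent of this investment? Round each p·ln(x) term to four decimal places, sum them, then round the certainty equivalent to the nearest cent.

$130,339.78

E[u] = 0.4·ln(185000) + 0.3·ln(159000) + 0.3·ln(67000) = 4.8512 + 3.5930 + 3.3337 = 11.7779
CE = e^11.7779 ≈ 130339.78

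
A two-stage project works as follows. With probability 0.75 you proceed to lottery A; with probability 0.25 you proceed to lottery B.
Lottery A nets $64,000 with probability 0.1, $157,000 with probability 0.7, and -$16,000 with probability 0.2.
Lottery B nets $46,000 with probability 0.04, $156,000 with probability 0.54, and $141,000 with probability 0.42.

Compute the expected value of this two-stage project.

EV(A) = 0.1 × 64000 + 0.7 × 157000 + 0.2 × (-16000) = 6400 + 109900 − 3200 = 113100
EV(B) = 0.04 × 46000 + 0.54 × 156000 + 0.42 × 141000 = 1840 + 84240 + 59220 = 145300
Overall = 0.75 × 113100 + 0.25 × 145300 = 84825 + 36325 = 121150

$121,150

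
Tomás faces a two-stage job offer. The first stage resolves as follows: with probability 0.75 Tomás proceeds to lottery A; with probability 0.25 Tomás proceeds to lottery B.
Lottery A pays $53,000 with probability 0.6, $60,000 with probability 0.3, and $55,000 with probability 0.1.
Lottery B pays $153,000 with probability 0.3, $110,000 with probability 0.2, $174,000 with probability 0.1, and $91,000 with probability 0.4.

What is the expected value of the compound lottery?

$71,900

EV(A) = 0.6 × 53000 + 0.3 × 60000 + 0.1 × 55000 = 31800 + 18000 + 5500 = 55300
EV(B) = 0.3 × 153000 + 0.2 × 110000 + 0.1 × 174000 + 0.4 × 91000 = 45900 + 22000 + 17400 + 36400 = 121700
Overall = 0.75 × 55300 + 0.25 × 121700 = 41475 + 30425 = 71900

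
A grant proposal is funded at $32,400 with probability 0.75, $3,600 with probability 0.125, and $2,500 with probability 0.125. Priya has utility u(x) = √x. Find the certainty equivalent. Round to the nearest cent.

E[u] = 0.75·√32400 + 0.125·√3600 + 0.125·√2500 = 0.75·180 + 0.125·60 + 0.125·50 = 148.75
CE = (148.75)² = 22126.5625

$22,126.56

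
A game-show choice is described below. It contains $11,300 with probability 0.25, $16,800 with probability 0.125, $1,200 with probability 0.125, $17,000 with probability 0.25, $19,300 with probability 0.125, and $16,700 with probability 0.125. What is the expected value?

EV = 0.25 × 11300 + 0.125 × 16800 + 0.125 × 1200 + 0.25 × 17000 + 0.125 × 19300 + 0.125 × 16700 = 2825 + 2100 + 150 + 4250 + 2412.5 + 2087.5 = 13825

$13,825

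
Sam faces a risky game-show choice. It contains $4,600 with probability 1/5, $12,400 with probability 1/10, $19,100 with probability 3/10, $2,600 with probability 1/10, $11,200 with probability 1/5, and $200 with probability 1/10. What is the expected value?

EV = 1/5 × 4600 + 1/10 × 12400 + 3/10 × 19100 + 1/10 × 2600 + 1/5 × 11200 + 1/10 × 200 = 920 + 1240 + 5730 + 260 + 2240 + 20 = 10410

$10,410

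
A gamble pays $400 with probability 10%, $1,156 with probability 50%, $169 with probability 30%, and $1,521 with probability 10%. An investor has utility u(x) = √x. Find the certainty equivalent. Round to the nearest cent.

$718.24

E[u] = 0.1·√400 + 0.5·√1156 + 0.3·√169 + 0.1·√1521 = 0.1·20 + 0.5·34 + 0.3·13 + 0.1·39 = 26.8
CE = (26.8)² = 718.24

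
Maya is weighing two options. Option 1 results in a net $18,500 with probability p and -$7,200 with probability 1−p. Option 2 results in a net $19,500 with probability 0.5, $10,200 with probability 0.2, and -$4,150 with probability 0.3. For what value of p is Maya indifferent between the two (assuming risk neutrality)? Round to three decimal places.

EV(Option 2) = 0.5 × 19500 + 0.2 × 10200 + 0.3 × (-4150) = 9750 + 2040 − 1245 = 10545
p·18500 + (1−p)·(-7200) = 10545
25700p − 7200 = 10545
p = (10545 + 7200) / 25700

p = 0.690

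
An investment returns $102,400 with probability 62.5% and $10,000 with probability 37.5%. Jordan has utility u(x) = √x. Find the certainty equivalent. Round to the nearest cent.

$56,406.25

E[u] = 0.625·√102400 + 0.375·√10000 = 0.625·320 + 0.375·100 = 237.5
CE = (237.5)² = 56406.25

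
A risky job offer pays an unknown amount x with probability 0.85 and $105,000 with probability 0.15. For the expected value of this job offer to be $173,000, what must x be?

0.85·x + 0.15·105000 = 173000
0.85·x = 173000 − 15750 = 157250
x = 157250 / 0.85 = 185000

x = $185,000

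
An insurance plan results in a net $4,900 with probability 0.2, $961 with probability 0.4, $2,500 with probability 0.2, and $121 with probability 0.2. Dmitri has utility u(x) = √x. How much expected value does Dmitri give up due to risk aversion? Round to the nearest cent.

E[u] = 0.2·√4900 + 0.4·√961 + 0.2·√2500 + 0.2·√121 = 0.2·70 + 0.4·31 + 0.2·50 + 0.2·11 = 38.6
CE = (38.6)² = 1489.96
Risk premium = EV − CE = 1888.6 − 1489.96 = 398.64

$398.64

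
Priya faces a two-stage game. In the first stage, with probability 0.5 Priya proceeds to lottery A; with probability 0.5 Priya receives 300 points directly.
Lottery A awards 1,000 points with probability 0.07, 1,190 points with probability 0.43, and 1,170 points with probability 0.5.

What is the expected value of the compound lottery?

733.35 points

EV(A) = 0.07 × 1000 + 0.43 × 1190 + 0.5 × 1170 = 70 + 511.7 + 585 = 1166.7
Branch B: 300 (certain)
Overall = 0.5 × 1166.7 + 0.5 × 300 = 583.35 + 150 = 733.35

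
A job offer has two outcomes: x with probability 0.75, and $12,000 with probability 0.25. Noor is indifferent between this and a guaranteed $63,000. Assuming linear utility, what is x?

0.75·x + 0.25·12000 = 63000
0.75·x = 63000 − 3000 = 60000
x = 60000 / 0.75 = 80000

x = $80,000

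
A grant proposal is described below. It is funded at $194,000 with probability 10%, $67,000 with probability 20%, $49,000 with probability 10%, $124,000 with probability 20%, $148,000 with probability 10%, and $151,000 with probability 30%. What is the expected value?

$122,600

EV = 0.1 × 194000 + 0.2 × 67000 + 0.1 × 49000 + 0.2 × 124000 + 0.1 × 148000 + 0.3 × 151000 = 19400 + 13400 + 4900 + 24800 + 14800 + 45300 = 122600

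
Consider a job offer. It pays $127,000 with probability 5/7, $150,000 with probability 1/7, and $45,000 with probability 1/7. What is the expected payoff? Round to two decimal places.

EV = 5/7 × 127000 + 1/7 × 150000 + 1/7 × 45000 = 90714.2857 + 21428.5714 + 6428.5714 = 118571.4286

$118,571.43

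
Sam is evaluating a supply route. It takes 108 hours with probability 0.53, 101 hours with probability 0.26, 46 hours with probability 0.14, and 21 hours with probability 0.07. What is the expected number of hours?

91.41 hours

EV = 0.53 × 108 + 0.26 × 101 + 0.14 × 46 + 0.07 × 21 = 57.24 + 26.26 + 6.44 + 1.47 = 91.41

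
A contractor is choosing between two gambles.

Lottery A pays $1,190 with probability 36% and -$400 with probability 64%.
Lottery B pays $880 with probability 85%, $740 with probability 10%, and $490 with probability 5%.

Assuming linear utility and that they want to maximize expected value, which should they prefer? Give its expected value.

Lottery A = 0.36 × 1190 + 0.64 × (-400) = 428.4 − 256 = 172.4
Lottery B = 0.85 × 880 + 0.1 × 740 + 0.05 × 490 = 748 + 74 + 24.5 = 846.5

Lottery B ($846.50)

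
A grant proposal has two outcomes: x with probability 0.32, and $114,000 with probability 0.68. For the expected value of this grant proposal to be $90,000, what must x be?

x = $39,000

0.32·x + 0.68·114000 = 90000
0.32·x = 90000 − 77520 = 12480
x = 12480 / 0.32 = 39000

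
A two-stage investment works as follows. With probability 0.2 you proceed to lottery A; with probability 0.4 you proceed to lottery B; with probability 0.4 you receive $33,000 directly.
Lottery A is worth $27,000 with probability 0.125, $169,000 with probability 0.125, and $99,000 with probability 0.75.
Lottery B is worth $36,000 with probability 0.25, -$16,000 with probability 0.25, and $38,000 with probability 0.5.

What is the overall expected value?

EV(A) = 0.125 × 27000 + 0.125 × 169000 + 0.75 × 99000 = 3375 + 21125 + 74250 = 98750
EV(B) = 0.25 × 36000 + 0.25 × (-16000) + 0.5 × 38000 = 9000 − 4000 + 19000 = 24000
Branch C: 33000 (certain)
Overall = 0.2 × 98750 + 0.4 × 24000 + 0.4 × 33000 = 19750 + 9600 + 13200 = 42550

$42,550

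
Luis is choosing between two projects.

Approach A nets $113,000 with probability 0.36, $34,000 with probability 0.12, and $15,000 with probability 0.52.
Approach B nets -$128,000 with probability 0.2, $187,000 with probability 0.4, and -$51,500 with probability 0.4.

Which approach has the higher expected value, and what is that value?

Approach A = 0.36 × 113000 + 0.12 × 34000 + 0.52 × 15000 = 40680 + 4080 + 7800 = 52560
Approach B = 0.2 × (-128000) + 0.4 × 187000 + 0.4 × (-51500) = -25600 + 74800 − 20600 = 28600

Approach A ($52,560)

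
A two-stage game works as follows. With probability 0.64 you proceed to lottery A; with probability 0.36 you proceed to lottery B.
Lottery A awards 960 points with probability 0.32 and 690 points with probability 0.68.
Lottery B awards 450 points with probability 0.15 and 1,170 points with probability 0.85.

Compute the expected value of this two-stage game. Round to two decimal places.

EV(A) = 0.32 × 960 + 0.68 × 690 = 307.2 + 469.2 = 776.4
EV(B) = 0.15 × 450 + 0.85 × 1170 = 67.5 + 994.5 = 1062
Overall = 0.64 × 776.4 + 0.36 × 1062 = 496.896 + 382.32 = 879.216

879.22 points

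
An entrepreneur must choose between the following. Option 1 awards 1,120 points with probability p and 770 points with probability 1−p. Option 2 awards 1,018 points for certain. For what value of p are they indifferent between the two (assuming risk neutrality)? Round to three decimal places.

p = 0.709

p·1120 + (1−p)·770 = 1018
350p + 770 = 1018
p = (1018 − 770) / 350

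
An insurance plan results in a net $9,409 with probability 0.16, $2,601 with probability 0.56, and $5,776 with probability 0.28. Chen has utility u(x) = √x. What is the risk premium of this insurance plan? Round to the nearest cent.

$307.35

E[u] = 0.16·√9409 + 0.56·√2601 + 0.28·√5776 = 0.16·97 + 0.56·51 + 0.28·76 = 65.36
CE = (65.36)² = 4271.9296
Risk premium = EV − CE = 4579.28 − 4271.9296 = 307.3504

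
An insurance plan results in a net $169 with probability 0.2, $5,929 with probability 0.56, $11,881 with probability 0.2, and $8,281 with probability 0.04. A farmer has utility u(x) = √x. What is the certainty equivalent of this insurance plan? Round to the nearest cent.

E[u] = 0.2·√169 + 0.56·√5929 + 0.2·√11881 + 0.04·√8281 = 0.2·13 + 0.56·77 + 0.2·109 + 0.04·91 = 71.16
CE = (71.16)² = 5063.7456

$5,063.75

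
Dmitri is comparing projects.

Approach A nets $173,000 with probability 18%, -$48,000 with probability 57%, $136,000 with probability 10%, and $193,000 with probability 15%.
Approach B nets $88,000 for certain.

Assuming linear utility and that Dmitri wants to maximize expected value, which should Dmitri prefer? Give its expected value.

Approach A = 0.18 × 173000 + 0.57 × (-48000) + 0.1 × 136000 + 0.15 × 193000 = 31140 − 27360 + 13600 + 28950 = 46330
Approach B: 88000 (certain)

Approach B ($88,000)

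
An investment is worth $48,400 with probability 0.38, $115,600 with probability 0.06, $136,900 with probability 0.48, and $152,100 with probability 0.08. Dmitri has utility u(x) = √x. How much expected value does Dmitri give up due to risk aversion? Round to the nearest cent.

E[u] = 0.38·√48400 + 0.06·√115600 + 0.48·√136900 + 0.08·√152100 = 0.38·220 + 0.06·340 + 0.48·370 + 0.08·390 = 312.8
CE = (312.8)² = 97843.84
Risk premium = EV − CE = 103208 − 97843.84 = 5364.16

$5,364.16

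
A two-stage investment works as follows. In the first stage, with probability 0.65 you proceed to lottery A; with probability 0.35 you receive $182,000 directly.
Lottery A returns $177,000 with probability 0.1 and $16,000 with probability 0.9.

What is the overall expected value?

EV(A) = 0.1 × 177000 + 0.9 × 16000 = 17700 + 14400 = 32100
Branch B: 182000 (certain)
Overall = 0.65 × 32100 + 0.35 × 182000 = 20865 + 63700 = 84565

$84,565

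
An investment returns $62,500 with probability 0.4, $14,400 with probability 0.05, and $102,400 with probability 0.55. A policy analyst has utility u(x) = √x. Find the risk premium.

$2,516

E[u] = 0.4·√62500 + 0.05·√14400 + 0.55·√102400 = 0.4·250 + 0.05·120 + 0.55·320 = 282
CE = (282)² = 79524
Risk premium = EV − CE = 82040 − 79524 = 2516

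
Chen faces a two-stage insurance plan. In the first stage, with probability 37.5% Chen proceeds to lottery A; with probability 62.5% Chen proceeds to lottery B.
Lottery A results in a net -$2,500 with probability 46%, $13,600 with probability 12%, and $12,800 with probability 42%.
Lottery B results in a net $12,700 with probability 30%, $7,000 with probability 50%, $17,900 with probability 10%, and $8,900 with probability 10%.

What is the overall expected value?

EV(A) = 0.46 × (-2500) + 0.12 × 13600 + 0.42 × 12800 = -1150 + 1632 + 5376 = 5858
EV(B) = 0.3 × 12700 + 0.5 × 7000 + 0.1 × 17900 + 0.1 × 8900 = 3810 + 3500 + 1790 + 890 = 9990
Overall = 0.375 × 5858 + 0.625 × 9990 = 2196.75 + 6243.75 = 8440.5

$8,440.50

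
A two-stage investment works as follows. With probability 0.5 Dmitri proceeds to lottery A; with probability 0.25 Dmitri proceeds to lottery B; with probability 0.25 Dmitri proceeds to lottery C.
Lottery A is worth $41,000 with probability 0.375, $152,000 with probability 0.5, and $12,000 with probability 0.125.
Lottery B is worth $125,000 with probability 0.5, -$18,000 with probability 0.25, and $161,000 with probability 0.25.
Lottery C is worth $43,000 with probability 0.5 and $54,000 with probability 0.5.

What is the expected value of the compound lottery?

$83,125

EV(A) = 0.375 × 41000 + 0.5 × 152000 + 0.125 × 12000 = 15375 + 76000 + 1500 = 92875
EV(B) = 0.5 × 125000 + 0.25 × (-18000) + 0.25 × 161000 = 62500 − 4500 + 40250 = 98250
EV(C) = 0.5 × 43000 + 0.5 × 54000 = 21500 + 27000 = 48500
Overall = 0.5 × 92875 + 0.25 × 98250 + 0.25 × 48500 = 46437.5 + 24562.5 + 12125 = 83125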